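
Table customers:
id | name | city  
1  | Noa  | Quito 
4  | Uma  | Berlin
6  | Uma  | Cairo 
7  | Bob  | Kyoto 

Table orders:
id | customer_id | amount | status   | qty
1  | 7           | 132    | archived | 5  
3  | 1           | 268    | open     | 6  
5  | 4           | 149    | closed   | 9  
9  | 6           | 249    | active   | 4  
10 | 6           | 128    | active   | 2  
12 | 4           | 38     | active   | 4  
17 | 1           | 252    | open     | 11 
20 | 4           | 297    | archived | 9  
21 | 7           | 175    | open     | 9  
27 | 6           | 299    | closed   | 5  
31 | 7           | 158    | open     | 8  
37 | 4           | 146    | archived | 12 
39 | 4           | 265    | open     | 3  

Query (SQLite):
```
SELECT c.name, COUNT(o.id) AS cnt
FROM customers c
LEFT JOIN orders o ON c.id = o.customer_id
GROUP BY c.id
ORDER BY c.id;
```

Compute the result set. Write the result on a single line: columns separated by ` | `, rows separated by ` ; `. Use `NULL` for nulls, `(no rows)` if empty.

Noa | 2 ; Uma | 5 ; Uma | 3 ; Bob | 3

LEFT JOIN keeps every customers row; unmatched ones get NULL for orders columns.
Group by customers.id and compute COUNT(o.id). COUNT(col) of an all-NULL group is 0.
  1: ids {3, 17} → COUNT(o.id)=2
  4: ids {5, 12, 20, 37, 39} → COUNT(o.id)=5
  6: ids {9, 10, 27} → COUNT(o.id)=3
  7: ids {1, 21, 31} → COUNT(o.id)=3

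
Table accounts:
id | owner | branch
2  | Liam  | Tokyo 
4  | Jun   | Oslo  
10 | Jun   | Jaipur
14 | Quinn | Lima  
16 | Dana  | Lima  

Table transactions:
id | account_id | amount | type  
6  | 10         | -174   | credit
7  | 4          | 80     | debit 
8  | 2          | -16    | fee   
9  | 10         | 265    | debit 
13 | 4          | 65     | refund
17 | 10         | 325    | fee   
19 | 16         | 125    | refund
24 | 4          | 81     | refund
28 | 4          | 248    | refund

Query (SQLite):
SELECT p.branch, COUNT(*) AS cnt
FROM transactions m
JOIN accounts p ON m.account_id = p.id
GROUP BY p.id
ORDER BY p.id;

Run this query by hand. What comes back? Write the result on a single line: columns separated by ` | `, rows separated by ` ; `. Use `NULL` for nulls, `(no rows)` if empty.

Join each transactions row to its accounts via account_id.
Group joined rows by accounts.id; compute COUNT(*) per group.
  2: ids {8} → COUNT(*)=1
  4: ids {7, 13, 24, 28} → COUNT(*)=4
  10: ids {6, 9, 17} → COUNT(*)=3
  16: ids {19} → COUNT(*)=1

Tokyo | 1 ; Oslo | 4 ; Jaipur | 3 ; Lima | 1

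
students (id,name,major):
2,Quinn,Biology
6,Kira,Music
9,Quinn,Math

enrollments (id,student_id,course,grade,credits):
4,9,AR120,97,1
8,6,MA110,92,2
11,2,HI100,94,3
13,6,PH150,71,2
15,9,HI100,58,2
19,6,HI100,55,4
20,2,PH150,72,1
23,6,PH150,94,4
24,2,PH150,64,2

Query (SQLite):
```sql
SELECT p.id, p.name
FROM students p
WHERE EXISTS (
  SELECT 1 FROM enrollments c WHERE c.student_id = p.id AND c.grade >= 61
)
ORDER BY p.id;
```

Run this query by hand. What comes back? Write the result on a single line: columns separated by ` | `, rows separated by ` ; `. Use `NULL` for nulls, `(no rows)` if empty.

For each students row, check whether any enrollments with matching student_id has grade >= 61.
Keep rows where that is true.

2 | Quinn ; 6 | Kira ; 9 | Quinn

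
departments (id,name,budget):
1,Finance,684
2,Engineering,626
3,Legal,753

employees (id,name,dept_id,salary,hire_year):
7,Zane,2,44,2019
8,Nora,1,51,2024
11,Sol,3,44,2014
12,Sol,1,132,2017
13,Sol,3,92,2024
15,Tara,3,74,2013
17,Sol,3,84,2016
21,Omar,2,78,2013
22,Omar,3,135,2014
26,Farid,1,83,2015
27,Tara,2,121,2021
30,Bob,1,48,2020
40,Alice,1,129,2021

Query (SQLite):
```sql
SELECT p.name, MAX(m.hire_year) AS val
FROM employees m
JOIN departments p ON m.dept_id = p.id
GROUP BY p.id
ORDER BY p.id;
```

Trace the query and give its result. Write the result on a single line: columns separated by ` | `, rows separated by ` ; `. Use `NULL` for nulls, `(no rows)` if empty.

Join each employees row to its departments via dept_id.
Group joined rows by departments.id; compute MAX(m.hire_year) per group.
  1: ids {8, 12, 26, 30, 40} → MAX(m.hire_year)=2024
  2: ids {7, 21, 27} → MAX(m.hire_year)=2021
  3: ids {11, 13, 15, 17, 22} → MAX(m.hire_year)=2024

Finance | 2024 ; Engineering | 2021 ; Legal | 2024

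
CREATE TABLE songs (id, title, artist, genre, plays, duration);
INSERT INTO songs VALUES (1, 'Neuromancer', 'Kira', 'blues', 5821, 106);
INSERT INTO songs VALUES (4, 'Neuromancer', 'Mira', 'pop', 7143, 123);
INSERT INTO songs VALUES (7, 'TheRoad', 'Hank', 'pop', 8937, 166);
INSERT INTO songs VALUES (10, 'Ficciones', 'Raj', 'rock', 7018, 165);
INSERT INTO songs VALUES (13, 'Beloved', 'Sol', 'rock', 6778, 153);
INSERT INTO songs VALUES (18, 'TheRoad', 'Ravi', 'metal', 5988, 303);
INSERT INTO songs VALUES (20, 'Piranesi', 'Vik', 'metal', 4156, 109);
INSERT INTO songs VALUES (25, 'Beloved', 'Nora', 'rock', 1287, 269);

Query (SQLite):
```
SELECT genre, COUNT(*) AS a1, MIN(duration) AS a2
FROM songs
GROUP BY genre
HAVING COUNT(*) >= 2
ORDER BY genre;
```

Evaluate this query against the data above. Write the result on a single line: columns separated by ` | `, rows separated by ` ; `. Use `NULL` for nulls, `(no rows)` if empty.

Group songs by genre.
Per group compute: COUNT(*), MIN(duration).
HAVING: drop groups with fewer than 2 rows.
  blues: ids {1} → COUNT(*)=1, MIN(duration)=106
  metal: ids {18, 20} → COUNT(*)=2, MIN(duration)=109
  pop: ids {4, 7} → COUNT(*)=2, MIN(duration)=123
  rock: ids {10, 13, 25} → COUNT(*)=3, MIN(duration)=153

metal | 2 | 109 ; pop | 2 | 123 ; rock | 3 | 153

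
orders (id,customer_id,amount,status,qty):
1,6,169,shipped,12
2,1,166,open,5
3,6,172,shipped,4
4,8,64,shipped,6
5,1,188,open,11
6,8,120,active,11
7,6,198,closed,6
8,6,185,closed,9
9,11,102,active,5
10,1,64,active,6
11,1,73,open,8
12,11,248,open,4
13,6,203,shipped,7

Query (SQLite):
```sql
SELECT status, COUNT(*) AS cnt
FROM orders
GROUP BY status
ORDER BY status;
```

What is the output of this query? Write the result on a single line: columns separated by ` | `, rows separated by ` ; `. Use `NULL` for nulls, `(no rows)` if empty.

active | 3 ; closed | 2 ; open | 4 ; shipped | 4

Partition orders by status; compute COUNT(*) within each group.
  active: ids {6, 9, 10} → COUNT(*)=3
  closed: ids {7, 8} → COUNT(*)=2
  open: ids {2, 5, 11, 12} → COUNT(*)=4
  shipped: ids {1, 3, 4, 13} → COUNT(*)=4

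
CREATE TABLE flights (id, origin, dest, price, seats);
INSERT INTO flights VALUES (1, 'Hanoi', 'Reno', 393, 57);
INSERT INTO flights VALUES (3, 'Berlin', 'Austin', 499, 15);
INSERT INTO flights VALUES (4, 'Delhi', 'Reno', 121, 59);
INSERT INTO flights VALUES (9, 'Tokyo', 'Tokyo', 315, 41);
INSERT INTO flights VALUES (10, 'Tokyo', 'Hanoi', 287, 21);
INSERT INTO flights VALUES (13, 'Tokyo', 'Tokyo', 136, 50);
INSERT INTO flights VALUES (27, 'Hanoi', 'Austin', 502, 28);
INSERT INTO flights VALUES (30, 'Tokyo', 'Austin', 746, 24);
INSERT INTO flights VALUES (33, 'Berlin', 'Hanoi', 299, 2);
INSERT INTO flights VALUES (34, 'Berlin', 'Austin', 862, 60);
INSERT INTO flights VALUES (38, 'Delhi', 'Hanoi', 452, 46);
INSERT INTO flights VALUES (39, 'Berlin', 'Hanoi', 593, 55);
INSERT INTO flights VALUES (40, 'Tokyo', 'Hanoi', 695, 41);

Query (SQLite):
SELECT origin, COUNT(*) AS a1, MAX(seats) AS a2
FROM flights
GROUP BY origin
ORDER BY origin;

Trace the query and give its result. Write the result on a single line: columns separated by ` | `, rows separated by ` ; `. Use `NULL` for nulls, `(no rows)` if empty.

Berlin | 4 | 60 ; Delhi | 2 | 59 ; Hanoi | 2 | 57 ; Tokyo | 5 | 50

Group flights by origin.
Per group compute: COUNT(*), MAX(seats).
  Berlin: ids {3, 33, 34, 39} → COUNT(*)=4, MAX(seats)=60
  Delhi: ids {4, 38} → COUNT(*)=2, MAX(seats)=59
  Hanoi: ids {1, 27} → COUNT(*)=2, MAX(seats)=57
  Tokyo: ids {9, 10, 13, 30, 40} → COUNT(*)=5, MAX(seats)=50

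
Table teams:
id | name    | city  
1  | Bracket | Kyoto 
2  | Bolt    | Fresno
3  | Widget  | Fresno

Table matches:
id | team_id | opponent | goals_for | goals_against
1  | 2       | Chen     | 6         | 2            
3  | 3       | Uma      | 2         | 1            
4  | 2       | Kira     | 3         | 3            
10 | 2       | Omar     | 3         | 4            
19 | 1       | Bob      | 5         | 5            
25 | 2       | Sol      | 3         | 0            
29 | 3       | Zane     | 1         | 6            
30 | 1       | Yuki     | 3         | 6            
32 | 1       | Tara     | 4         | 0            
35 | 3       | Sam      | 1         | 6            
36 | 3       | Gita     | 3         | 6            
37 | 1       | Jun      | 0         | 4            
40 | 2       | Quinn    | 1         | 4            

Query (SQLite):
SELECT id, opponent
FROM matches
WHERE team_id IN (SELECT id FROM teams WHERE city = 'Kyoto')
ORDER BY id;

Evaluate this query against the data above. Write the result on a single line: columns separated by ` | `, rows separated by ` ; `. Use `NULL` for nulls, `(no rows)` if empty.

Inner query: teams.id where city = 'Kyoto'.
Outer: keep matches rows whose team_id is in that set.
Inner query → {1}

19 | Bob ; 30 | Yuki ; 32 | Tara ; 37 | Jun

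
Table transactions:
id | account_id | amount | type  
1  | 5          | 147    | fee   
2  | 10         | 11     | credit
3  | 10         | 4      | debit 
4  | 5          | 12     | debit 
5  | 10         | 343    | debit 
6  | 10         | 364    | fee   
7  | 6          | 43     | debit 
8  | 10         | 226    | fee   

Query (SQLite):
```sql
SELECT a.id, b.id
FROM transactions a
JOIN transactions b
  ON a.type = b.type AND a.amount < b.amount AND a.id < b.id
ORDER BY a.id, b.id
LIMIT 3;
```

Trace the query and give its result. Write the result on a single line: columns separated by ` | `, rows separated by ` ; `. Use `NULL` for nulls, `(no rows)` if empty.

Pairs (a,b) with same type, a.amount < b.amount, a.id < b.id.
type groups: credit:{2} debit:{3,4,5,7} fee:{1,6,8}
Ordered by (a.id, b.id); first 3.

1 | 6 ; 1 | 8 ; 3 | 4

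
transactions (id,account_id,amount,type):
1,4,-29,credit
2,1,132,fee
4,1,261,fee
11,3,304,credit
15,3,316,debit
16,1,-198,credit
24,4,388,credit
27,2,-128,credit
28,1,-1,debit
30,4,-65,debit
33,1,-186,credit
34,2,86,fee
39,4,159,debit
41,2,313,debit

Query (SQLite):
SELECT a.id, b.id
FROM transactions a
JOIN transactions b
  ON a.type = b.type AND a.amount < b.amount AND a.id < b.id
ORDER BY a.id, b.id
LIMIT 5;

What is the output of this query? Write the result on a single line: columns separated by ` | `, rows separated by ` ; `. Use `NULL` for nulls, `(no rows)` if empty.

Pairs (a,b) with same type, a.amount < b.amount, a.id < b.id.
type groups: credit:{1,11,16,24,27,33} debit:{15,28,30,39,41} fee:{2,4,34}
Ordered by (a.id, b.id); first 5.

1 | 11 ; 1 | 24 ; 2 | 4 ; 11 | 24 ; 16 | 24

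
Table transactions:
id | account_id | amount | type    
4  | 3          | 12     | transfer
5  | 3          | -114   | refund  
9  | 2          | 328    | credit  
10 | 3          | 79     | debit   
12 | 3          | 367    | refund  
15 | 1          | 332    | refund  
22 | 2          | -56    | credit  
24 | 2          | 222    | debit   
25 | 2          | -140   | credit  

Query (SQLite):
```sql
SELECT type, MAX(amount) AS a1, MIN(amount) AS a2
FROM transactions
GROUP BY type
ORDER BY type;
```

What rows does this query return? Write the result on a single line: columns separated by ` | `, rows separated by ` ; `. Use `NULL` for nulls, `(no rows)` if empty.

credit | 328 | -140 ; debit | 222 | 79 ; refund | 367 | -114 ; transfer | 12 | 12

Group transactions by type.
Per group compute: MAX(amount), MIN(amount).
  credit: ids {9, 22, 25} → MAX(amount)=328, MIN(amount)=-140
  debit: ids {10, 24} → MAX(amount)=222, MIN(amount)=79
  refund: ids {5, 12, 15} → MAX(amount)=367, MIN(amount)=-114
  transfer: ids {4} → MAX(amount)=12, MIN(amount)=12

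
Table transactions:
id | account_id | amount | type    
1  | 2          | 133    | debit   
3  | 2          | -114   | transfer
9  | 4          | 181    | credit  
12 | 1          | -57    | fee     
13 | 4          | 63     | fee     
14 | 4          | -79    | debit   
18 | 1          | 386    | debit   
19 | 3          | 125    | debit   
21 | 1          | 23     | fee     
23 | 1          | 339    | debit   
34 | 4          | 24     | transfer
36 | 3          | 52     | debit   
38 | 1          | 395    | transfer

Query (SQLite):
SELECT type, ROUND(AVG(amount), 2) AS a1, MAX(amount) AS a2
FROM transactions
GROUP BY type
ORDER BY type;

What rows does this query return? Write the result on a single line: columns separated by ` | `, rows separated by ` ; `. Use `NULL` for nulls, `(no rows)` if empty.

credit | 181 | 181 ; debit | 159.33 | 386 ; fee | 9.67 | 63 ; transfer | 101.67 | 395

Group transactions by type.
Per group compute: ROUND(AVG(amount), 2), MAX(amount).
  credit: ids {9} → ROUND(AVG(amount), 2)=181, MAX(amount)=181
  debit: ids {1, 14, 18, 19, 23, 36} → ROUND(AVG(amount), 2)=159.33, MAX(amount)=386
  fee: ids {12, 13, 21} → ROUND(AVG(amount), 2)=9.67, MAX(amount)=63
  transfer: ids {3, 34, 38} → ROUND(AVG(amount), 2)=101.67, MAX(amount)=395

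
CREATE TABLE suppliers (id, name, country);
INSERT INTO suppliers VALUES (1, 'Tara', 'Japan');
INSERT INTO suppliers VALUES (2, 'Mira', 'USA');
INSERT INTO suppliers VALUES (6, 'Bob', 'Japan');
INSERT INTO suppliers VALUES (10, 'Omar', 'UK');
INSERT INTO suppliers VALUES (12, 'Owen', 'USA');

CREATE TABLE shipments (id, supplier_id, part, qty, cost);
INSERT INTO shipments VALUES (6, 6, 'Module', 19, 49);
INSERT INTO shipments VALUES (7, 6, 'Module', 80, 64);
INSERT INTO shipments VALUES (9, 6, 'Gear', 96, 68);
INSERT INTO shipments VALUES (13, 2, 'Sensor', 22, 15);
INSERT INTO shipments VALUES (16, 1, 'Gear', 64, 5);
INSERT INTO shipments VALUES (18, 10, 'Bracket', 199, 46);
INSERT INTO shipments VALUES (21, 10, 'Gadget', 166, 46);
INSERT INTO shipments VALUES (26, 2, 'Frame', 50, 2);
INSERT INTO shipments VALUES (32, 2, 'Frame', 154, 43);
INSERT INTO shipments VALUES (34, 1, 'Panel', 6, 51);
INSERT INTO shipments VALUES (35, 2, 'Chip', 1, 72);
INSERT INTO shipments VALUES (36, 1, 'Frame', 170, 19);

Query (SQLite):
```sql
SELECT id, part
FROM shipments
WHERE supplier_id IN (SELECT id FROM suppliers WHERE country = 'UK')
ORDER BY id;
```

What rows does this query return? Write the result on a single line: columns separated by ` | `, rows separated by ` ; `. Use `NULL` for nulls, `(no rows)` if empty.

18 | Bracket ; 21 | Gadget

Inner query: suppliers.id where country = 'UK'.
Outer: keep shipments rows whose supplier_id is in that set.
Inner query → {10}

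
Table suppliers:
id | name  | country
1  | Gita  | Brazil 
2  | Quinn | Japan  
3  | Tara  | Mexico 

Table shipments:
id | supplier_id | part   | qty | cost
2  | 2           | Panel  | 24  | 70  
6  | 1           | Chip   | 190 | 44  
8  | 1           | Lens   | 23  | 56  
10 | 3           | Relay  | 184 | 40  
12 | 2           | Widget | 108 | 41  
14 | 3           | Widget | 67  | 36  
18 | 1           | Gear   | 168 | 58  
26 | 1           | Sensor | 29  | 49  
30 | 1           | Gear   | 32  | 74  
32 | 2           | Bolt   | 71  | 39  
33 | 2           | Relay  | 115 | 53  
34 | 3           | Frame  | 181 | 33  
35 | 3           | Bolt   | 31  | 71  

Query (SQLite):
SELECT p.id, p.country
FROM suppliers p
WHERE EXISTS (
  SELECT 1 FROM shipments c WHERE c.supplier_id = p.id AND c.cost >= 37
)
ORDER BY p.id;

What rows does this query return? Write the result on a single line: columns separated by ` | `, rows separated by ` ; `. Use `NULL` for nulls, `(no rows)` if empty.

For each suppliers row, check whether any shipments with matching supplier_id has cost >= 37.
Keep rows where that is true.

1 | Brazil ; 2 | Japan ; 3 | Mexico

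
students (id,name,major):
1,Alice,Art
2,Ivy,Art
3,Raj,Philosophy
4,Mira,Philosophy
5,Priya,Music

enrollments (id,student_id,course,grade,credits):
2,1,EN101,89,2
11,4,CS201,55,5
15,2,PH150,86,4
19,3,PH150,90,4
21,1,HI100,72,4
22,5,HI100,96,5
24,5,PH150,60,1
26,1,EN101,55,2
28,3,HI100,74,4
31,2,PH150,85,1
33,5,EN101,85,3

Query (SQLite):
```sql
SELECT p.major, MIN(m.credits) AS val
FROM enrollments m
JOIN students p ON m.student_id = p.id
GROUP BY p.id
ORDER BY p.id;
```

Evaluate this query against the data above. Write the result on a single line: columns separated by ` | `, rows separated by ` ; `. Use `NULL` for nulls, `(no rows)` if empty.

Art | 2 ; Art | 1 ; Philosophy | 4 ; Philosophy | 5 ; Music | 1

Join each enrollments row to its students via student_id.
Group joined rows by students.id; compute MIN(m.credits) per group.
  1: ids {2, 21, 26} → MIN(m.credits)=2
  2: ids {15, 31} → MIN(m.credits)=1
  3: ids {19, 28} → MIN(m.credits)=4
  4: ids {11} → MIN(m.credits)=5
  5: ids {22, 24, 33} → MIN(m.credits)=1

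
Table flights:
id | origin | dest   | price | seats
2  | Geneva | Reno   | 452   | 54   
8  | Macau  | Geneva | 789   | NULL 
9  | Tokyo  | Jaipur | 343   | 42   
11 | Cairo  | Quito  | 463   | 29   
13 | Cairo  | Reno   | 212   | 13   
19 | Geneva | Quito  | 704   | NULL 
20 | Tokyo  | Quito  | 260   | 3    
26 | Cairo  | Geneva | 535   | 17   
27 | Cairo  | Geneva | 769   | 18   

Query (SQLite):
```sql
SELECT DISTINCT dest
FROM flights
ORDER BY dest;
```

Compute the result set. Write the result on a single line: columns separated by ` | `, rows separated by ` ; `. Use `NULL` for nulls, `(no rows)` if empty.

Collect distinct dest values from flights.

Geneva ; Jaipur ; Quito ; Reno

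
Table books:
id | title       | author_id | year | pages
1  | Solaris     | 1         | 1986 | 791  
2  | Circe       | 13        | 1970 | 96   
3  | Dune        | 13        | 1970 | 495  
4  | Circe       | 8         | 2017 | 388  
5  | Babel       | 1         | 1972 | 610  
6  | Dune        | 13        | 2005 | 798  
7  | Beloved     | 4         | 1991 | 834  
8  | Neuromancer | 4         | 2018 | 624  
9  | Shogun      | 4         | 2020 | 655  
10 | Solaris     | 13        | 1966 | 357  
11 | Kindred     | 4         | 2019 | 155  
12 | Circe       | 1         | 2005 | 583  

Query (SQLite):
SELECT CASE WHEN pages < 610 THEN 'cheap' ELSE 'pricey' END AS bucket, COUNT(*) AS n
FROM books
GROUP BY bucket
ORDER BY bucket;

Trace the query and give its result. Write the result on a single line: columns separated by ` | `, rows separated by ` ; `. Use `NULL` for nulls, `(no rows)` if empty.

Bucket rows by pages < 610 → 'cheap' else 'pricey'; count each bucket.

cheap | 6 ; pricey | 6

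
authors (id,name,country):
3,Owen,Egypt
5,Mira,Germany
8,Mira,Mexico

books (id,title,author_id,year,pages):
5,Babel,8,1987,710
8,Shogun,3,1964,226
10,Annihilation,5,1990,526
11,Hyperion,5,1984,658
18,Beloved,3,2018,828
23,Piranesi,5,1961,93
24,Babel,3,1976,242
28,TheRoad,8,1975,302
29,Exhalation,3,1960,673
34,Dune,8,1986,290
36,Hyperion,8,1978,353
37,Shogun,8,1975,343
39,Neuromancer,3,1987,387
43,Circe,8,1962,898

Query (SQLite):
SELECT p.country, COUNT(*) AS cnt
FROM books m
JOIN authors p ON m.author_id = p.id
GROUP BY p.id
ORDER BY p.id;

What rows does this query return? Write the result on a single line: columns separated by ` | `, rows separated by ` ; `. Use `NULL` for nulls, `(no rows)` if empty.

Egypt | 5 ; Germany | 3 ; Mexico | 6

Join each books row to its authors via author_id.
Group joined rows by authors.id; compute COUNT(*) per group.
  3: ids {8, 18, 24, 29, 39} → COUNT(*)=5
  5: ids {10, 11, 23} → COUNT(*)=3
  8: ids {5, 28, 34, 36, 37, 43} → COUNT(*)=6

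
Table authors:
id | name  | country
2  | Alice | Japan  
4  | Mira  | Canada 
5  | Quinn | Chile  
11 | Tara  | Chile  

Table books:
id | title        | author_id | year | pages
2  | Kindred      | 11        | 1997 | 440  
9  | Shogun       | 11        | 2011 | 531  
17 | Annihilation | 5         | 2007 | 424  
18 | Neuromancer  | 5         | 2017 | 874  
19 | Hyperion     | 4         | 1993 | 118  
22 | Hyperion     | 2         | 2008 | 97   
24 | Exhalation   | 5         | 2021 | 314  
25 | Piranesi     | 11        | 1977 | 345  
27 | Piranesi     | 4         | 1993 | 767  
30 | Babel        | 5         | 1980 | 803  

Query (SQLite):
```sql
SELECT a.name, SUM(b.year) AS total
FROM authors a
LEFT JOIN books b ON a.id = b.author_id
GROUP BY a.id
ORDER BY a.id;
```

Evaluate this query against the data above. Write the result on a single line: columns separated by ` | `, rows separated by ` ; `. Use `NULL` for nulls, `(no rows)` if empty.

Alice | 2008 ; Mira | 3986 ; Quinn | 8025 ; Tara | 5985

LEFT JOIN keeps every authors row; unmatched ones get NULL for books columns.
Group by authors.id and compute SUM(b.year). SUM over an all-NULL group is NULL.
  2: ids {22} → SUM(b.year)=2008
  4: ids {19, 27} → SUM(b.year)=3986
  5: ids {17, 18, 24, 30} → SUM(b.year)=8025
  11: ids {2, 9, 25} → SUM(b.year)=5985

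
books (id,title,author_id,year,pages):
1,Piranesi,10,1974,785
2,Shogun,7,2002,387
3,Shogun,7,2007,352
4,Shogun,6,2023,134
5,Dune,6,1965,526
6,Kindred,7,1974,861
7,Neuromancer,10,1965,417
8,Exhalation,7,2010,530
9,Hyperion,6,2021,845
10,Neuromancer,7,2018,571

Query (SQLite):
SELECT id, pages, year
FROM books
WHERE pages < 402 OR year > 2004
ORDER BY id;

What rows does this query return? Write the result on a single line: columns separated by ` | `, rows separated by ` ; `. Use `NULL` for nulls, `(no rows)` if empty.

2 | 387 | 2002 ; 3 | 352 | 2007 ; 4 | 134 | 2023 ; 8 | 530 | 2010 ; 9 | 845 | 2021 ; 10 | 571 | 2018

pages < 402: ids {2, 3, 4}
year > 2004: ids {3, 4, 8, 9, 10}
Combine with OR.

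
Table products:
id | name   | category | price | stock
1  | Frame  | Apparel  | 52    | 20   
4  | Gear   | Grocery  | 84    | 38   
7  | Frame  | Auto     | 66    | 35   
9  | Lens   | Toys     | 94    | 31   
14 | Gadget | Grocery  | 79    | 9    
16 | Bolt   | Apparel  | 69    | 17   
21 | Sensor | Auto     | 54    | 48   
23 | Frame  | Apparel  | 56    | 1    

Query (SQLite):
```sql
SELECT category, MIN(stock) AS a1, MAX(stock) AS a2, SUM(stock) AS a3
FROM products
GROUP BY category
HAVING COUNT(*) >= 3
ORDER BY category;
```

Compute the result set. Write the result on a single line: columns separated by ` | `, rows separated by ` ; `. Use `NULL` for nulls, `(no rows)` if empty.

Apparel | 1 | 20 | 38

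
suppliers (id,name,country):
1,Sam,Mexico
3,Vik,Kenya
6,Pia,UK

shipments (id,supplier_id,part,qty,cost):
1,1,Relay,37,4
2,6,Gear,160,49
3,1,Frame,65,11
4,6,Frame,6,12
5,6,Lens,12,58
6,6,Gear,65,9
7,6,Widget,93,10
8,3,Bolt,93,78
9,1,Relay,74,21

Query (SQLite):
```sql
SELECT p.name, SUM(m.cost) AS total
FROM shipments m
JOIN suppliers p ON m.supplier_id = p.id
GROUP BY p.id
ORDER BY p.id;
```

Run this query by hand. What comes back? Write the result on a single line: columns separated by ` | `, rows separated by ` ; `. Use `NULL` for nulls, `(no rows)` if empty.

Join each shipments row to its suppliers via supplier_id.
Group joined rows by suppliers.id; compute SUM(m.cost) per group.
  1: ids {1, 3, 9} → SUM(m.cost)=36
  3: ids {8} → SUM(m.cost)=78
  6: ids {2, 4, 5, 6, 7} → SUM(m.cost)=138

Sam | 36 ; Vik | 78 ; Pia | 138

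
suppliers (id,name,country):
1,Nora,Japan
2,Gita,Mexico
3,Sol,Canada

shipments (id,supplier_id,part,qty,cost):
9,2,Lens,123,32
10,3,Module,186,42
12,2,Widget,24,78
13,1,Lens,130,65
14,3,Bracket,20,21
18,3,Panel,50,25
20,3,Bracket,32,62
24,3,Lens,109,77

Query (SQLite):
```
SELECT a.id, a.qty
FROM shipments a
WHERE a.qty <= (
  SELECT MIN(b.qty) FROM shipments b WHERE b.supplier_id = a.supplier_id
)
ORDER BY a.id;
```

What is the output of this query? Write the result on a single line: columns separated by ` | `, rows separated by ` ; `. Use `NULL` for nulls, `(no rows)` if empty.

For each shipments row a, compute MIN(qty) over rows sharing a.supplier_id.
Keep row a if a.qty <= that per-group MIN.
  supplier_id=1: MIN(qty) = 130
  supplier_id=2: MIN(qty) = 24
  supplier_id=3: MIN(qty) = 20

12 | 24 ; 13 | 130 ; 14 | 20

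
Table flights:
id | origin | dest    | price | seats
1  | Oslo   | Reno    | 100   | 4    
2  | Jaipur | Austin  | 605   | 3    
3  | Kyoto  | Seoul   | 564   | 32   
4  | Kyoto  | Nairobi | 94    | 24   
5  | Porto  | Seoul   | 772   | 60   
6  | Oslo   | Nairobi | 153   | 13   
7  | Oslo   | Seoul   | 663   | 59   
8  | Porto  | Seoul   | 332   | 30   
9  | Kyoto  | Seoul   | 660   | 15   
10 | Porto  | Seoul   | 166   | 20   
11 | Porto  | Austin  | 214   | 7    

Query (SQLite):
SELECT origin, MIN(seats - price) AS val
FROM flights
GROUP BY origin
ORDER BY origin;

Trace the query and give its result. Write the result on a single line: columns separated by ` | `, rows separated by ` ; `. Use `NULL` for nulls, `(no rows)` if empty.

Jaipur | -602 ; Kyoto | -645 ; Oslo | -604 ; Porto | -712

For each row compute seats - price.
Group by origin; take MIN of the expression per group.
  Jaipur: ids {2} → MIN(seats - price)=-602
  Kyoto: ids {3, 4, 9} → MIN(seats - price)=-645
  Oslo: ids {1, 6, 7} → MIN(seats - price)=-604
  Porto: ids {5, 8, 10, 11} → MIN(seats - price)=-712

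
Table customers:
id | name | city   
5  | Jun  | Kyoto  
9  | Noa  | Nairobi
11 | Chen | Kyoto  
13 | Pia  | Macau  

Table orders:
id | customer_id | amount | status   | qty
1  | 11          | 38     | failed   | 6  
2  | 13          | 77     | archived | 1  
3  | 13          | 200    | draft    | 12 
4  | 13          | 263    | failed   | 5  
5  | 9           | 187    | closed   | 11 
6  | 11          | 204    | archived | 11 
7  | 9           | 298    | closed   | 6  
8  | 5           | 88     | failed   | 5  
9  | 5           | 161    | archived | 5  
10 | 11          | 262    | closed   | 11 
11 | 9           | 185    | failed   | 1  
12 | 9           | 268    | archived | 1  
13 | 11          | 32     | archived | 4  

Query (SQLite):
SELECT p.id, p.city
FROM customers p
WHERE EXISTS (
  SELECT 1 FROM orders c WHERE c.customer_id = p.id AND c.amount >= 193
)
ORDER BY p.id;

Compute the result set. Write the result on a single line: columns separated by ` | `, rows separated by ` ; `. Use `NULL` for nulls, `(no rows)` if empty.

9 | Nairobi ; 11 | Kyoto ; 13 | Macau

For each customers row, check whether any orders with matching customer_id has amount >= 193.
Keep rows where that is true.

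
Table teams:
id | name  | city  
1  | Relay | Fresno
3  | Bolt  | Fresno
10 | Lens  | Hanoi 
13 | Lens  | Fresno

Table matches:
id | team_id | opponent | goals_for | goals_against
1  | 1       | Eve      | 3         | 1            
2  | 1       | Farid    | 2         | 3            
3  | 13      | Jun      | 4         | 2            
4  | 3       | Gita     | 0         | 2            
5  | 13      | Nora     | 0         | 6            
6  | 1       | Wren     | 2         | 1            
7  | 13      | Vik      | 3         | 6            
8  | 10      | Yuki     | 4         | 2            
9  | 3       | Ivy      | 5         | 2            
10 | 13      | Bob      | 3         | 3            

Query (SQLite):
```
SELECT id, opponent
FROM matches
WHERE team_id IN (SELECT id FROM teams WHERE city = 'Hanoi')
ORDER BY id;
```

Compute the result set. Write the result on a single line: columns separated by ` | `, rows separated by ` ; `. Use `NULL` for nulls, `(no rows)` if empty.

8 | Yuki

Inner query: teams.id where city = 'Hanoi'.
Outer: keep matches rows whose team_id is in that set.
Inner query → {10}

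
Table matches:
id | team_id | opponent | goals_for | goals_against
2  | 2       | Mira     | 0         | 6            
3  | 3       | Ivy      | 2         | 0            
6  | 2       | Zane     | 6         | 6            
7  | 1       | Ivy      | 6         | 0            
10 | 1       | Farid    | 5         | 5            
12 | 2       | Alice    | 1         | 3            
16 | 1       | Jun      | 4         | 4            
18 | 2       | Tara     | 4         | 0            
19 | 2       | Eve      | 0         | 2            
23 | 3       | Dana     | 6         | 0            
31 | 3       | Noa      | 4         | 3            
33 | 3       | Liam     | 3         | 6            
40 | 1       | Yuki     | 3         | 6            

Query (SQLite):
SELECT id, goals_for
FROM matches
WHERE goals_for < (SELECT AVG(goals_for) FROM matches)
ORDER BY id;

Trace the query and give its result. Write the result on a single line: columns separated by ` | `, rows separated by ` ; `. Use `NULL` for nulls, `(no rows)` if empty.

Scalar subquery: AVG(goals_for) over all matches rows = 3.384615 (≈; comparison uses full precision).
Keep rows where goals_for < that value.

2 | 0 ; 3 | 2 ; 12 | 1 ; 19 | 0 ; 33 | 3 ; 40 | 3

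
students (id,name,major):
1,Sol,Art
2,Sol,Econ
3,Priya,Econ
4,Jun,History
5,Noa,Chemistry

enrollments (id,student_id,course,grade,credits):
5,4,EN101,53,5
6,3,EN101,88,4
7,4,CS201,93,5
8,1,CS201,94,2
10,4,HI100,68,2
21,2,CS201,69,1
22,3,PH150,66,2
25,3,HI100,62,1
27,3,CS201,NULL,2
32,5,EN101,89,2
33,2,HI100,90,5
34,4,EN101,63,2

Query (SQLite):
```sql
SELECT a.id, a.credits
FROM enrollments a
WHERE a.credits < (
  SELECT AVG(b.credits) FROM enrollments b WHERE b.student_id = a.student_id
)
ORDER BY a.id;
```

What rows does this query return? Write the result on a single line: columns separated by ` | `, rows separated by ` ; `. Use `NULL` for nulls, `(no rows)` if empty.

10 | 2 ; 21 | 1 ; 22 | 2 ; 25 | 1 ; 27 | 2 ; 34 | 2

For each enrollments row a, compute AVG(credits) over rows sharing a.student_id.
Keep row a if a.credits < that per-group AVG.
  student_id=1: AVG(credits) = 2.0
  student_id=2: AVG(credits) = 3.0
  student_id=3: AVG(credits) = 2.25
  student_id=4: AVG(credits) = 3.5
  student_id=5: AVG(credits) = 2.0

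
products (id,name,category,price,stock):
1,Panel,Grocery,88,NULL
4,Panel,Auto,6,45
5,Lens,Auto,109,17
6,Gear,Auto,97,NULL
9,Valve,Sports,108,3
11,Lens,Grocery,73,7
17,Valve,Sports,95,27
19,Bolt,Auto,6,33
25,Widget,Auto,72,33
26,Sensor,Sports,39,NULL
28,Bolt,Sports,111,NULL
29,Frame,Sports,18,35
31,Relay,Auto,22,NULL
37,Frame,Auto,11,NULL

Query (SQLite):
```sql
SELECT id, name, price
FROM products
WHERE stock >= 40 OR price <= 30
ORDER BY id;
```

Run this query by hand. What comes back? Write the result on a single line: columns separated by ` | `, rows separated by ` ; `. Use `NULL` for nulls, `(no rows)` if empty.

4 | Panel | 6 ; 19 | Bolt | 6 ; 29 | Frame | 18 ; 31 | Relay | 22 ; 37 | Frame | 11

stock >= 40: ids {4}
price <= 30: ids {4, 19, 29, 31, 37}
Combine with OR.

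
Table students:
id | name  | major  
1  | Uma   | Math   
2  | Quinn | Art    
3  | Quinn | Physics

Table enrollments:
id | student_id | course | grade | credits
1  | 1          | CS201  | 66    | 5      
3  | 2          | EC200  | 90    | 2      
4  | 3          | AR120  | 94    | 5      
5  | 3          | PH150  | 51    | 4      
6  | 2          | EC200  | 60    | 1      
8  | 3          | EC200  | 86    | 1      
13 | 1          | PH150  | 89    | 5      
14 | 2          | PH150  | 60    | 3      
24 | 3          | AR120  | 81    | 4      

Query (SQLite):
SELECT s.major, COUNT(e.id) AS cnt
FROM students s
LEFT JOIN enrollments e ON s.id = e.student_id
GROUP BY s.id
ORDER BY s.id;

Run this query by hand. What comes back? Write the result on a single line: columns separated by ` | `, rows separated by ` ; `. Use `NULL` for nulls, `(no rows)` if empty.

LEFT JOIN keeps every students row; unmatched ones get NULL for enrollments columns.
Group by students.id and compute COUNT(e.id). COUNT(col) of an all-NULL group is 0.
  1: ids {1, 13} → COUNT(e.id)=2
  2: ids {3, 6, 14} → COUNT(e.id)=3
  3: ids {4, 5, 8, 24} → COUNT(e.id)=4

Math | 2 ; Art | 3 ; Physics | 4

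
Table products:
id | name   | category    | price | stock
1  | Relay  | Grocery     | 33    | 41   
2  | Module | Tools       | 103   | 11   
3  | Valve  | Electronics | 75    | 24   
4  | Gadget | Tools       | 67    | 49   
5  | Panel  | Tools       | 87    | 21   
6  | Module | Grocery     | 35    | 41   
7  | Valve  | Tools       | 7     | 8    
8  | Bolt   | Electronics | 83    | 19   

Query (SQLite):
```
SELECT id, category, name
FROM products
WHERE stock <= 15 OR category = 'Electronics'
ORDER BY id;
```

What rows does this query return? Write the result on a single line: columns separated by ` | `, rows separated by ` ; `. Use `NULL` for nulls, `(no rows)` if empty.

stock <= 15: ids {2, 7}
category = 'Electronics': ids {3, 8}
Combine with OR.

2 | Tools | Module ; 3 | Electronics | Valve ; 7 | Tools | Valve ; 8 | Electronics | Bolt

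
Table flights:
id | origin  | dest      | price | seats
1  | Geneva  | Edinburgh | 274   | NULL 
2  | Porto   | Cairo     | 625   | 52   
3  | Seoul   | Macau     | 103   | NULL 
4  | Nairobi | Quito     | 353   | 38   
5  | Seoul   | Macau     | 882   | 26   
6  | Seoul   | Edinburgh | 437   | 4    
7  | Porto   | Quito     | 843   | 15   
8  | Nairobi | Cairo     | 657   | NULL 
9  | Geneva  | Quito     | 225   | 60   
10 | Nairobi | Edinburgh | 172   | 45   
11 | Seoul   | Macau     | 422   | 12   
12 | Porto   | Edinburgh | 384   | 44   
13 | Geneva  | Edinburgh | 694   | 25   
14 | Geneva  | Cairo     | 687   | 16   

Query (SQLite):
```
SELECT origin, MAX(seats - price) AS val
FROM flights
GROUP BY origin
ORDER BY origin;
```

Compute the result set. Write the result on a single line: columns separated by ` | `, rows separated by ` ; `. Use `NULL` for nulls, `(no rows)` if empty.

Geneva | -165 ; Nairobi | -127 ; Porto | -340 ; Seoul | -410

For each row compute seats - price.
Group by origin; take MAX of the expression per group.
  Geneva: ids {1, 9, 13, 14} → MAX(seats - price)=-165
  Nairobi: ids {4, 8, 10} → MAX(seats - price)=-127
  Porto: ids {2, 7, 12} → MAX(seats - price)=-340
  Seoul: ids {3, 5, 6, 11} → MAX(seats - price)=-410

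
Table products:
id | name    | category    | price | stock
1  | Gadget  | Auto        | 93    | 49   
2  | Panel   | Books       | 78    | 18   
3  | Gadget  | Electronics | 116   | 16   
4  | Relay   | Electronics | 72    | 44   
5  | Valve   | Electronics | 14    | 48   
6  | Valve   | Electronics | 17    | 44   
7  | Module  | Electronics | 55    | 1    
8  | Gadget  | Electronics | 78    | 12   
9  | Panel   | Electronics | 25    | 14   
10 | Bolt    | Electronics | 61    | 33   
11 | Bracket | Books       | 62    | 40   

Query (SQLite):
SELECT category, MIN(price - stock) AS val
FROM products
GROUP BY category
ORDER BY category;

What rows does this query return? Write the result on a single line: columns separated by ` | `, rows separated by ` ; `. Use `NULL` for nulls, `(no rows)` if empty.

Auto | 44 ; Books | 22 ; Electronics | -34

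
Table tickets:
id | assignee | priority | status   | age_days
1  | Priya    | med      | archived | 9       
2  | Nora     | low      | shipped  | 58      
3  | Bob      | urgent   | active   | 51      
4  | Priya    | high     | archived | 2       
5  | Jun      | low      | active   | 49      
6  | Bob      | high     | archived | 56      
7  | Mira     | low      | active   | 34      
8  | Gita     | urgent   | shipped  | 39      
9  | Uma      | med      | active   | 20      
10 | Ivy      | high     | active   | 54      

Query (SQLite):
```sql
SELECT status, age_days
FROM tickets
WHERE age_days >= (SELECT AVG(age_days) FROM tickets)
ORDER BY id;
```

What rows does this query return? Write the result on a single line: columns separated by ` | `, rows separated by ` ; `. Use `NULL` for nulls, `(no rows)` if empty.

Scalar subquery: AVG(age_days) over all tickets rows = 37.2.
Keep rows where age_days >= that value.

shipped | 58 ; active | 51 ; active | 49 ; archived | 56 ; shipped | 39 ; active | 54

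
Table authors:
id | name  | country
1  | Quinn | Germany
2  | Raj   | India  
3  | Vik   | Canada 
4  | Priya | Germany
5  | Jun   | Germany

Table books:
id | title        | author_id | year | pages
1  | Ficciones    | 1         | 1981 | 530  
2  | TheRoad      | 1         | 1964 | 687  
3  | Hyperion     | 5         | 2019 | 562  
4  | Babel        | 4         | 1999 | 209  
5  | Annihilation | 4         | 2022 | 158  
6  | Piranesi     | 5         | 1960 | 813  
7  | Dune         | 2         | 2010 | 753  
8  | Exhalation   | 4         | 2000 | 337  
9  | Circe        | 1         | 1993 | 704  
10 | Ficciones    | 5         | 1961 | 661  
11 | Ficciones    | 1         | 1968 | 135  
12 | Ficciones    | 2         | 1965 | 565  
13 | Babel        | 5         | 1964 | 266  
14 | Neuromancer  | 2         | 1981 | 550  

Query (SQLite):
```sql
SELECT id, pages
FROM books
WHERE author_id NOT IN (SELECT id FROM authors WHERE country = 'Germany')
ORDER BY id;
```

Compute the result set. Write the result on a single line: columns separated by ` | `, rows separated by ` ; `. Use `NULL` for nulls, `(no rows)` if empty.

Inner query: authors.id where country = 'Germany'.
Outer: keep books rows whose author_id is not in that set.
Inner query → {1, 4, 5}

7 | 753 ; 12 | 565 ; 14 | 550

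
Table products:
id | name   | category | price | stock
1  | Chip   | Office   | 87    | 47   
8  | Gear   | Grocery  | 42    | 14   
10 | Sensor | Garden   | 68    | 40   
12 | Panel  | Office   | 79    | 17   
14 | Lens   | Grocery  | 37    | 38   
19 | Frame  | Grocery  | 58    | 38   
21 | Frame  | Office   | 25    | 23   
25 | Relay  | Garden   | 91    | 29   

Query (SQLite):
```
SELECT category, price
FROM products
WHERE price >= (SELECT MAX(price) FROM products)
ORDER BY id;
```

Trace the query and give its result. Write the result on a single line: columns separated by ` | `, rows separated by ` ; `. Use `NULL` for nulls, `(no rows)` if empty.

Scalar subquery: MAX(price) over all products rows = 91.
Keep rows where price >= that value.

Garden | 91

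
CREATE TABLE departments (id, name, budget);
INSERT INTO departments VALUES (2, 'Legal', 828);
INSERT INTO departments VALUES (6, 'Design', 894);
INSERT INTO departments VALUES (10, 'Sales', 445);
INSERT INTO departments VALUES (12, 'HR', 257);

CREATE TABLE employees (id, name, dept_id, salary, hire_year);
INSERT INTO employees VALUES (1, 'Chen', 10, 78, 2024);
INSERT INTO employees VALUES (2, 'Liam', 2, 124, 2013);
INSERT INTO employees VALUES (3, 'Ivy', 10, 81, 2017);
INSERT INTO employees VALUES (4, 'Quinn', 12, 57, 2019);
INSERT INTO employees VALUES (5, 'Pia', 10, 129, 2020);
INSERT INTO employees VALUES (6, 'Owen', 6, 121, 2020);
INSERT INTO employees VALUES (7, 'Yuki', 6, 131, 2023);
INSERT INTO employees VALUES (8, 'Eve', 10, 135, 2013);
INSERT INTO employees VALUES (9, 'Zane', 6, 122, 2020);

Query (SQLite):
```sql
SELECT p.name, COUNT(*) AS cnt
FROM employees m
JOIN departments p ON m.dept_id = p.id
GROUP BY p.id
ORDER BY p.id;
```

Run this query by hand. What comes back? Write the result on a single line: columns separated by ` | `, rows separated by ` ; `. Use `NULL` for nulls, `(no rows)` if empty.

Join each employees row to its departments via dept_id.
Group joined rows by departments.id; compute COUNT(*) per group.
  2: ids {2} → COUNT(*)=1
  6: ids {6, 7, 9} → COUNT(*)=3
  10: ids {1, 3, 5, 8} → COUNT(*)=4
  12: ids {4} → COUNT(*)=1

Legal | 1 ; Design | 3 ; Sales | 4 ; HR | 1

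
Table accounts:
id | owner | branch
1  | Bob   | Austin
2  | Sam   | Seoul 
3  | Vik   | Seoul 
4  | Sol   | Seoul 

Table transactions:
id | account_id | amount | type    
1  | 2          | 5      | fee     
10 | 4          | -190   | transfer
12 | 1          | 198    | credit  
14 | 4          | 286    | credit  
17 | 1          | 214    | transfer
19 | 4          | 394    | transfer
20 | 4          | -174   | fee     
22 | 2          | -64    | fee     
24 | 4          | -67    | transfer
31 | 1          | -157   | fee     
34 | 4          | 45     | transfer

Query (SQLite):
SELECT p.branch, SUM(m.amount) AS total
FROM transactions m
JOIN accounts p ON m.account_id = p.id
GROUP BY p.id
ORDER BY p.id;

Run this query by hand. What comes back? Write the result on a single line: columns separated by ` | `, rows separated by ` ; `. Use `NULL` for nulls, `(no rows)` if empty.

Austin | 255 ; Seoul | -59 ; Seoul | 294

Join each transactions row to its accounts via account_id.
Group joined rows by accounts.id; compute SUM(m.amount) per group.
  1: ids {12, 17, 31} → SUM(m.amount)=255
  2: ids {1, 22} → SUM(m.amount)=-59
  4: ids {10, 14, 19, 20, 24, 34} → SUM(m.amount)=294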